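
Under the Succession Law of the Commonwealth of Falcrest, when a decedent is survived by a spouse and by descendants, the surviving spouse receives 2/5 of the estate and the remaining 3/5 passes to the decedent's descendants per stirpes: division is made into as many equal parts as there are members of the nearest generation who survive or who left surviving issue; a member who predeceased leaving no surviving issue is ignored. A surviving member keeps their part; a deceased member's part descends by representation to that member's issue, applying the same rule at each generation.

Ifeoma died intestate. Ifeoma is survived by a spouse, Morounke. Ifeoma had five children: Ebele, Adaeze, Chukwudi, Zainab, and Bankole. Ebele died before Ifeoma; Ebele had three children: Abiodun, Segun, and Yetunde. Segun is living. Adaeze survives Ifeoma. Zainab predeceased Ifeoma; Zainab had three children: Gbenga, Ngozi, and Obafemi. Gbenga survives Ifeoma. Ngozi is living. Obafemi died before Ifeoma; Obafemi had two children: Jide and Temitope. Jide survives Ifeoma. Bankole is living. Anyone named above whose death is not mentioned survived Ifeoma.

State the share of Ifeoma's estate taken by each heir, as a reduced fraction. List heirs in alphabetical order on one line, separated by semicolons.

Abiodun 1/25; Adaeze 3/25; Bankole 3/25; Chukwudi 3/25; Gbenga 1/25; Jide 1/50; Morounke 2/5; Ngozi 1/25; Segun 1/25; Temitope 1/50; Yetunde 1/25

Morounke, as surviving spouse, takes 2/5.
The remaining 3/5 passes to Ifeoma's descendants per stirpes.
The 3/5 is divided into 5 equal shares of 3/25 among Ebele, Adaeze, Chukwudi, Zainab, Bankole.
Ebele predeceased; the 3/25 allotted to Ebele's branch passes to Ebele's issue by representation.
The 3/25 is divided into 3 equal shares of 1/25 among Abiodun, Segun, Yetunde.
Abiodun is living and takes 1/25.
Segun is living and takes 1/25.
Yetunde is living and takes 1/25.
Adaeze is living and takes 3/25.
Chukwudi is living and takes 3/25.
Zainab predeceased; the 3/25 allotted to Zainab's branch passes to Zainab's issue by representation.
The 3/25 is divided into 3 equal shares of 1/25 among Gbenga, Ngozi, Obafemi.
Gbenga is living and takes 1/25.
Ngozi is living and takes 1/25.
Obafemi predeceased; the 1/25 allotted to Obafemi's branch passes to Obafemi's issue by representation.
The 1/25 is divided into 2 equal shares of 1/50 among Jide, Temitope.
Jide is living and takes 1/50.
Temitope is living and takes 1/50.
Bankole is living and takes 3/25.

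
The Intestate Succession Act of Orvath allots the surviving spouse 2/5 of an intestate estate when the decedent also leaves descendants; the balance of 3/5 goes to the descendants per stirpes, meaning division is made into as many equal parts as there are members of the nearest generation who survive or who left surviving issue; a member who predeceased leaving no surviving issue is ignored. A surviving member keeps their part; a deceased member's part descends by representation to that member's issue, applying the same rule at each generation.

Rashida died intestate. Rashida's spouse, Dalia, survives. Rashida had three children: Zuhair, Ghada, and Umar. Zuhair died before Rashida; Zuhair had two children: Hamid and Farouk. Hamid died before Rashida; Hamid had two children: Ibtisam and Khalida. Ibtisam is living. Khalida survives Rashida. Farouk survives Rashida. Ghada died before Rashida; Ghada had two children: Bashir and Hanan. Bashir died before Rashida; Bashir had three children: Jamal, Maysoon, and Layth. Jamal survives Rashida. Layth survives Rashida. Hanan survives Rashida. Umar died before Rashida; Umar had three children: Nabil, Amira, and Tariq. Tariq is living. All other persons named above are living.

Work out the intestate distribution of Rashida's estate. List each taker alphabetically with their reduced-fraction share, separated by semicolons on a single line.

Dalia, as surviving spouse, takes 2/5.
The remaining 3/5 passes to Rashida's descendants per stirpes.
The 3/5 is divided into 3 equal shares of 1/5 among Zuhair, Ghada, Umar.
Zuhair predeceased; the 1/5 allotted to Zuhair's branch passes to Zuhair's issue by representation.
The 1/5 is divided into 2 equal shares of 1/10 among Hamid, Farouk.
Hamid predeceased; the 1/10 allotted to Hamid's branch passes to Hamid's issue by representation.
The 1/10 is divided into 2 equal shares of 1/20 among Ibtisam, Khalida.
Ibtisam is living and takes 1/20.
Khalida is living and takes 1/20.
Farouk is living and takes 1/10.
Ghada predeceased; the 1/5 allotted to Ghada's branch passes to Ghada's issue by representation.
The 1/5 is divided into 2 equal shares of 1/10 among Bashir, Hanan.
Bashir predeceased; the 1/10 allotted to Bashir's branch passes to Bashir's issue by representation.
The 1/10 is divided into 3 equal shares of 1/30 among Jamal, Maysoon, Layth.
Jamal is living and takes 1/30.
Maysoon is living and takes 1/30.
Layth is living and takes 1/30.
Hanan is living and takes 1/10.
Umar predeceased; the 1/5 allotted to Umar's branch passes to Umar's issue by representation.
The 1/5 is divided into 3 equal shares of 1/15 among Nabil, Amira, Tariq.
Nabil is living and takes 1/15.
Amira is living and takes 1/15.
Tariq is living and takes 1/15.

Amira 1/15; Dalia 2/5; Farouk 1/10; Hanan 1/10; Ibtisam 1/20; Jamal 1/30; Khalida 1/20; Layth 1/30; Maysoon 1/30; Nabil 1/15; Tariq 1/15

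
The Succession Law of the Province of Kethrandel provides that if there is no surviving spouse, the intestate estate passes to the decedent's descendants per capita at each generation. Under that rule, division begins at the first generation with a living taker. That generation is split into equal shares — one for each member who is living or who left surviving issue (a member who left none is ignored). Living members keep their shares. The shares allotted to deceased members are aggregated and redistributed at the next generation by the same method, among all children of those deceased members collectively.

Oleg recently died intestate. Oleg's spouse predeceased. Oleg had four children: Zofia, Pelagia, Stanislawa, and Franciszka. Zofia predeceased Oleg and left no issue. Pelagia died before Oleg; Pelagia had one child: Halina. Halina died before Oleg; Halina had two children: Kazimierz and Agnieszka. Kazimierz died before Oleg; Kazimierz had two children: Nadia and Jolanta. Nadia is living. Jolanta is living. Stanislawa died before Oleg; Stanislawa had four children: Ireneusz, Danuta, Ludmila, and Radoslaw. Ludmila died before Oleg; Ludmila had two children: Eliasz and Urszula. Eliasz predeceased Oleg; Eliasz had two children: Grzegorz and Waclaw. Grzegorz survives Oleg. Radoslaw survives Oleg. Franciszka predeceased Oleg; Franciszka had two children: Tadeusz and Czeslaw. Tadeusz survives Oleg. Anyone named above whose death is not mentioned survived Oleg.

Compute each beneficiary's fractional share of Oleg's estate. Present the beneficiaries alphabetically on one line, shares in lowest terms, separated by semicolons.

Agnieszka 1/14; Czeslaw 1/7; Danuta 1/7; Grzegorz 1/28; Ireneusz 1/7; Jolanta 1/28; Nadia 1/28; Radoslaw 1/7; Tadeusz 1/7; Urszula 1/14; Waclaw 1/28

There is no surviving spouse, so the entire estate passes to Oleg's descendants per capita at each generation.
No one at generation 1 (Pelagia, Stanislawa, Franciszka) is living; moving to the next generation.
At generation 2 (Halina, Ireneusz, Danuta, Ludmila, Radoslaw, Tadeusz, Czeslaw) there are 7 shares of (1)/7 = 1/7 each.
Living: Ireneusz, Danuta, Radoslaw, Tadeusz, and Czeslaw — each takes 1/7.
Deceased: Halina and Ludmila. Their combined 2/7 is pooled and carried to generation 3.
At generation 3 (Kazimierz, Agnieszka, Eliasz, Urszula) there are 4 shares of (2/7)/4 = 1/14 each.
Living: Agnieszka and Urszula — each takes 1/14.
Deceased: Kazimierz and Eliasz. Their combined 1/7 is pooled and carried to generation 4.
At generation 4 (Nadia, Jolanta, Grzegorz, Waclaw) there are 4 shares of (1/7)/4 = 1/28 each.
Living: Nadia, Jolanta, Grzegorz, and Waclaw — each takes 1/28.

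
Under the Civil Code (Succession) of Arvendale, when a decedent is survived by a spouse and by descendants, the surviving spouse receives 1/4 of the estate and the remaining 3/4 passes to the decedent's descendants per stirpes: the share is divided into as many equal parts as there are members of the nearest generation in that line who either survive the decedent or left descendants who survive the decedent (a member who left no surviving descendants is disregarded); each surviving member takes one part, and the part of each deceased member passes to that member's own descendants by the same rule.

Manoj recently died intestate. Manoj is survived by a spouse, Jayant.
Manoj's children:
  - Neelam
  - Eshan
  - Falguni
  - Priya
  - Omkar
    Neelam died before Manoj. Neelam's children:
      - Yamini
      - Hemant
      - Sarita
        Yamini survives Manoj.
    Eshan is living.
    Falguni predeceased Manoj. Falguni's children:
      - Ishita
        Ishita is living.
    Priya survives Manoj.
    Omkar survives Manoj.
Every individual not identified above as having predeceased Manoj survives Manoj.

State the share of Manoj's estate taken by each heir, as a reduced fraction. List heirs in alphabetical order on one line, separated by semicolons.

Eshan 3/20; Hemant 1/20; Ishita 3/20; Jayant 1/4; Omkar 3/20; Priya 3/20; Sarita 1/20; Yamini 1/20

Jayant, as surviving spouse, takes 1/4.
The remaining 3/4 passes to Manoj's descendants per stirpes.
The 3/4 is divided into 5 equal shares of 3/20 among Neelam, Eshan, Falguni, Priya, Omkar.
Neelam predeceased; the 3/20 allotted to Neelam's branch passes to Neelam's issue by representation.
The 3/20 is divided into 3 equal shares of 1/20 among Yamini, Hemant, Sarita.
Yamini is living and takes 1/20.
Hemant is living and takes 1/20.
Sarita is living and takes 1/20.
Eshan is living and takes 3/20.
Falguni predeceased; the 3/20 allotted to Falguni's branch passes to Falguni's issue by representation.
Ishita is the sole taker at this level and receives the full 3/20.
Priya is living and takes 3/20.
Omkar is living and takes 3/20.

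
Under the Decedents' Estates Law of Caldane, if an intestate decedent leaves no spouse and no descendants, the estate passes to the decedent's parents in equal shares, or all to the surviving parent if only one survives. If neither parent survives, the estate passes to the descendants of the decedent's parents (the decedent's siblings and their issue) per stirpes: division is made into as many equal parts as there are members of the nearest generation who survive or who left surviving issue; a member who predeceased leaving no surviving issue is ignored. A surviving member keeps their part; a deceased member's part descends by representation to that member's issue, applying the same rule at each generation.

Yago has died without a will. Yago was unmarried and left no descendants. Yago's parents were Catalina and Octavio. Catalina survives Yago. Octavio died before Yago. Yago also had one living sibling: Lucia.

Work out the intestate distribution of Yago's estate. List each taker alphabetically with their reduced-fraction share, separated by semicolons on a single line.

Only one parent, Catalina, survives, so Catalina takes the entire estate. The siblings take nothing because a surviving parent has priority.

Catalina 1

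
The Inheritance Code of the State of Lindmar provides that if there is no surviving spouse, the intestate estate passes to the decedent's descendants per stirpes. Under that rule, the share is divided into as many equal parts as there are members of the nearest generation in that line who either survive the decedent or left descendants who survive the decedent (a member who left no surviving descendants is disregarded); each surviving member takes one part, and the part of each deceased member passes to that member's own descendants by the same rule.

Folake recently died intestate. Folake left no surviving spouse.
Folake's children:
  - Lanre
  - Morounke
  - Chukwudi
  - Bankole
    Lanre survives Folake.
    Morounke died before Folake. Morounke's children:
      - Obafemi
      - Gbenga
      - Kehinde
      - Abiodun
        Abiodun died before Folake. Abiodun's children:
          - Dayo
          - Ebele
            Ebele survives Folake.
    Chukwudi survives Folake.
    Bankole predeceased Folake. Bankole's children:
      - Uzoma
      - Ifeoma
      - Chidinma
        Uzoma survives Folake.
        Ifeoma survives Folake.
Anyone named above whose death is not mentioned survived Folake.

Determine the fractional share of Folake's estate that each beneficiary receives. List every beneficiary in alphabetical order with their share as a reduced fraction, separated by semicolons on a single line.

There is no surviving spouse, so the entire estate passes to Folake's descendants per stirpes.
The estate is divided into 4 equal shares of 1/4 among Lanre, Morounke, Chukwudi, Bankole.
Lanre is living and takes 1/4.
Morounke predeceased; the 1/4 allotted to Morounke's branch passes to Morounke's issue by representation.
The 1/4 is divided into 4 equal shares of 1/16 among Obafemi, Gbenga, Kehinde, Abiodun.
Obafemi is living and takes 1/16.
Gbenga is living and takes 1/16.
Kehinde is living and takes 1/16.
Abiodun predeceased; the 1/16 allotted to Abiodun's branch passes to Abiodun's issue by representation.
The 1/16 is divided into 2 equal shares of 1/32 among Dayo, Ebele.
Dayo is living and takes 1/32.
Ebele is living and takes 1/32.
Chukwudi is living and takes 1/4.
Bankole predeceased; the 1/4 allotted to Bankole's branch passes to Bankole's issue by representation.
The 1/4 is divided into 3 equal shares of 1/12 among Uzoma, Ifeoma, Chidinma.
Uzoma is living and takes 1/12.
Ifeoma is living and takes 1/12.
Chidinma is living and takes 1/12.

Chidinma 1/12; Chukwudi 1/4; Dayo 1/32; Ebele 1/32; Gbenga 1/16; Ifeoma 1/12; Kehinde 1/16; Lanre 1/4; Obafemi 1/16; Uzoma 1/12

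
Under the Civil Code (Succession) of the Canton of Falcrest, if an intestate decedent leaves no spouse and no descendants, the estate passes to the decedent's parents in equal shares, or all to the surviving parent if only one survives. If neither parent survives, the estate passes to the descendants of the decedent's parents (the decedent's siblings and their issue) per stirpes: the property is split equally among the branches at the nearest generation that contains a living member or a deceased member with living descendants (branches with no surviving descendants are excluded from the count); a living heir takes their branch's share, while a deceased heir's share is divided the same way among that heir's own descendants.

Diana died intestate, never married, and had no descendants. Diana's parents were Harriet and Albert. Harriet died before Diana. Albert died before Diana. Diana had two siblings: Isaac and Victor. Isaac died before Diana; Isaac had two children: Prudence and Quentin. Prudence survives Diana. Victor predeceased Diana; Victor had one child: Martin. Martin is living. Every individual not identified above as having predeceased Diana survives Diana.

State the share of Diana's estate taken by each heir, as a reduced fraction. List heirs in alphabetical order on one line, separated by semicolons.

Martin 1/2; Prudence 1/4; Quentin 1/4

Neither parent survives and there are no descendants, so the estate passes to Diana's siblings and their issue per stirpes.
The estate is divided into 2 equal shares of 1/2 among Isaac, Victor.
Isaac predeceased; the 1/2 allotted to Isaac's branch passes to Isaac's issue by representation.
The 1/2 is divided into 2 equal shares of 1/4 among Prudence, Quentin.
Prudence is living and takes 1/4.
Quentin is living and takes 1/4.
Victor predeceased; the 1/2 allotted to Victor's branch passes to Victor's issue by representation.
Martin is the sole taker at this level and receives the full 1/2.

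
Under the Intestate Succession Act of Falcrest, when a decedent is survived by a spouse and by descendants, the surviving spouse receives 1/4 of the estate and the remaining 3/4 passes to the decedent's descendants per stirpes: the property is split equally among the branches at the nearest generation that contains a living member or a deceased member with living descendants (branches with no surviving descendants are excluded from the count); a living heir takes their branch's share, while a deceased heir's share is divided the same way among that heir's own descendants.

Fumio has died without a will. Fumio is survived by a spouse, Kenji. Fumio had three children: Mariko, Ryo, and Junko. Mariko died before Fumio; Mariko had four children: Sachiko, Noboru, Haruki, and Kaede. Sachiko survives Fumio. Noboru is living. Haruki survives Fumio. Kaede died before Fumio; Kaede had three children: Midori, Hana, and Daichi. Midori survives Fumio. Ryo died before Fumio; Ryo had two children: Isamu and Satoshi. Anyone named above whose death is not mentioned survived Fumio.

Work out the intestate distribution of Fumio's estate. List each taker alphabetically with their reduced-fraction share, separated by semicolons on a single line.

Daichi 1/48; Hana 1/48; Haruki 1/16; Isamu 1/8; Junko 1/4; Kenji 1/4; Midori 1/48; Noboru 1/16; Sachiko 1/16; Satoshi 1/8

Kenji, as surviving spouse, takes 1/4.
The remaining 3/4 passes to Fumio's descendants per stirpes.
The 3/4 is divided into 3 equal shares of 1/4 among Mariko, Ryo, Junko.
Mariko predeceased; the 1/4 allotted to Mariko's branch passes to Mariko's issue by representation.
The 1/4 is divided into 4 equal shares of 1/16 among Sachiko, Noboru, Haruki, Kaede.
Sachiko is living and takes 1/16.
Noboru is living and takes 1/16.
Haruki is living and takes 1/16.
Kaede predeceased; the 1/16 allotted to Kaede's branch passes to Kaede's issue by representation.
The 1/16 is divided into 3 equal shares of 1/48 among Midori, Hana, Daichi.
Midori is living and takes 1/48.
Hana is living and takes 1/48.
Daichi is living and takes 1/48.
Ryo predeceased; the 1/4 allotted to Ryo's branch passes to Ryo's issue by representation.
The 1/4 is divided into 2 equal shares of 1/8 among Isamu, Satoshi.
Isamu is living and takes 1/8.
Satoshi is living and takes 1/8.
Junko is living and takes 1/4.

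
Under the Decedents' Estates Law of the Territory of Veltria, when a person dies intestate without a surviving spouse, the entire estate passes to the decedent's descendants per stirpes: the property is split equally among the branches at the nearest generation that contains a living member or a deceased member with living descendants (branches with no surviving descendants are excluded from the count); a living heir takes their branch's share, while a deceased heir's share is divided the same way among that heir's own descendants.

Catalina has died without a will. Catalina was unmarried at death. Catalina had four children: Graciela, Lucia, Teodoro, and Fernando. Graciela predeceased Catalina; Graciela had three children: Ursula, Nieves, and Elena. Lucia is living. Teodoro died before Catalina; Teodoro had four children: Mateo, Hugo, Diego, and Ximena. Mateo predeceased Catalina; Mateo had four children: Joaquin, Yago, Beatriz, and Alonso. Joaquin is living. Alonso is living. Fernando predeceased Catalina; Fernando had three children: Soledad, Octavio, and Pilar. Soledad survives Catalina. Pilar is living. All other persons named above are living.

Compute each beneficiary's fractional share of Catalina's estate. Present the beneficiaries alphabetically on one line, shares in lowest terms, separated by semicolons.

Alonso 1/64; Beatriz 1/64; Diego 1/16; Elena 1/12; Hugo 1/16; Joaquin 1/64; Lucia 1/4; Nieves 1/12; Octavio 1/12; Pilar 1/12; Soledad 1/12; Ursula 1/12; Ximena 1/16; Yago 1/64

There is no surviving spouse, so the entire estate passes to Catalina's descendants per stirpes.
The estate is divided into 4 equal shares of 1/4 among Graciela, Lucia, Teodoro, Fernando.
Graciela predeceased; the 1/4 allotted to Graciela's branch passes to Graciela's issue by representation.
The 1/4 is divided into 3 equal shares of 1/12 among Ursula, Nieves, Elena.
Ursula is living and takes 1/12.
Nieves is living and takes 1/12.
Elena is living and takes 1/12.
Lucia is living and takes 1/4.
Teodoro predeceased; the 1/4 allotted to Teodoro's branch passes to Teodoro's issue by representation.
The 1/4 is divided into 4 equal shares of 1/16 among Mateo, Hugo, Diego, Ximena.
Mateo predeceased; the 1/16 allotted to Mateo's branch passes to Mateo's issue by representation.
The 1/16 is divided into 4 equal shares of 1/64 among Joaquin, Yago, Beatriz, Alonso.
Joaquin is living and takes 1/64.
Yago is living and takes 1/64.
Beatriz is living and takes 1/64.
Alonso is living and takes 1/64.
Hugo is living and takes 1/16.
Diego is living and takes 1/16.
Ximena is living and takes 1/16.
Fernando predeceased; the 1/4 allotted to Fernando's branch passes to Fernando's issue by representation.
The 1/4 is divided into 3 equal shares of 1/12 among Soledad, Octavio, Pilar.
Soledad is living and takes 1/12.
Octavio is living and takes 1/12.
Pilar is living and takes 1/12.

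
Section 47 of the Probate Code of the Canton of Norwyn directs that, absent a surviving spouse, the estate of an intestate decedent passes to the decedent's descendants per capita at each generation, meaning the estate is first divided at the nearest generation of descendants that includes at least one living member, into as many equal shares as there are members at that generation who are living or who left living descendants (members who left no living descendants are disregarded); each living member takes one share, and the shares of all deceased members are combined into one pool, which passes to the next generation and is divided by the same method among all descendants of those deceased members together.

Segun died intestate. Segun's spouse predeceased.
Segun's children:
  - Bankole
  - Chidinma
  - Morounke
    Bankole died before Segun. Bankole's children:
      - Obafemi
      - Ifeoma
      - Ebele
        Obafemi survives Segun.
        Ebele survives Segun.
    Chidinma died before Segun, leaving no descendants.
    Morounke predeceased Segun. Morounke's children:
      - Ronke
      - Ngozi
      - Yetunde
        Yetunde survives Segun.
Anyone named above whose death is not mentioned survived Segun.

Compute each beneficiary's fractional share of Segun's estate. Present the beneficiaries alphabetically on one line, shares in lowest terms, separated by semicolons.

Ebele 1/6; Ifeoma 1/6; Ngozi 1/6; Obafemi 1/6; Ronke 1/6; Yetunde 1/6

There is no surviving spouse, so the entire estate passes to Segun's descendants per capita at each generation.
No one at generation 1 (Bankole, Morounke) is living; moving to the next generation.
At generation 2 (Obafemi, Ifeoma, Ebele, Ronke, Ngozi, Yetunde) there are 6 shares of (1)/6 = 1/6 each.
Living: Obafemi, Ifeoma, Ebele, Ronke, Ngozi, and Yetunde — each takes 1/6.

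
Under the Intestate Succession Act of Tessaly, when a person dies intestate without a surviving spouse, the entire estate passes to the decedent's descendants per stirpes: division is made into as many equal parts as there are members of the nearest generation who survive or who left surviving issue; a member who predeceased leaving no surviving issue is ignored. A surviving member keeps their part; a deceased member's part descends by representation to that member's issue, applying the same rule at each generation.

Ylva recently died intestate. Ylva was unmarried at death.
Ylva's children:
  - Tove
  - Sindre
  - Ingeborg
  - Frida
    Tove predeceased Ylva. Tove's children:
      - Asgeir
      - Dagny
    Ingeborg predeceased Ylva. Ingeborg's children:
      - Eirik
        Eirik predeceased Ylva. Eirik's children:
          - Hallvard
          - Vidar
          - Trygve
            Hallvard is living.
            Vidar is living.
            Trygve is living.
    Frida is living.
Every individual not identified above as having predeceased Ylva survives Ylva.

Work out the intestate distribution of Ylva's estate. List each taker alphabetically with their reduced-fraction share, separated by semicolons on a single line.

Asgeir 1/8; Dagny 1/8; Frida 1/4; Hallvard 1/12; Sindre 1/4; Trygve 1/12; Vidar 1/12

There is no surviving spouse, so the entire estate passes to Ylva's descendants per stirpes.
The estate is divided into 4 equal shares of 1/4 among Tove, Sindre, Ingeborg, Frida.
Tove predeceased; the 1/4 allotted to Tove's branch passes to Tove's issue by representation.
The 1/4 is divided into 2 equal shares of 1/8 among Asgeir, Dagny.
Asgeir is living and takes 1/8.
Dagny is living and takes 1/8.
Sindre is living and takes 1/4.
Ingeborg predeceased; the 1/4 allotted to Ingeborg's branch passes to Ingeborg's issue by representation.
Eirik's line is the sole branch at this level, so the full 1/4 passes to Eirik's issue by representation.
The 1/4 is divided into 3 equal shares of 1/12 among Hallvard, Vidar, Trygve.
Hallvard is living and takes 1/12.
Vidar is living and takes 1/12.
Trygve is living and takes 1/12.
Frida is living and takes 1/4.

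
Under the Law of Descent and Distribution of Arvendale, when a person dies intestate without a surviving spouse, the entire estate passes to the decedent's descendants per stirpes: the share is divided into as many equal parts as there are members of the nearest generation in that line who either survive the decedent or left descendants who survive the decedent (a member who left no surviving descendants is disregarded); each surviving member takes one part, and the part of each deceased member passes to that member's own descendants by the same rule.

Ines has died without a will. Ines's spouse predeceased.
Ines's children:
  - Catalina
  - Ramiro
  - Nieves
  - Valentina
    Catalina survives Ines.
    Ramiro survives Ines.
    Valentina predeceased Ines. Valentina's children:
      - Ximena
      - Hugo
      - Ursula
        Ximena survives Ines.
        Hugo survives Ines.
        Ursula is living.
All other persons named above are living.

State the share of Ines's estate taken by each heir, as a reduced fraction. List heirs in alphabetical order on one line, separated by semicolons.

There is no surviving spouse, so the entire estate passes to Ines's descendants per stirpes.
The estate is divided into 4 equal shares of 1/4 among Catalina, Ramiro, Nieves, Valentina.
Catalina is living and takes 1/4.
Ramiro is living and takes 1/4.
Nieves is living and takes 1/4.
Valentina predeceased; the 1/4 allotted to Valentina's branch passes to Valentina's issue by representation.
The 1/4 is divided into 3 equal shares of 1/12 among Ximena, Hugo, Ursula.
Ximena is living and takes 1/12.
Hugo is living and takes 1/12.
Ursula is living and takes 1/12.

Catalina 1/4; Hugo 1/12; Nieves 1/4; Ramiro 1/4; Ursula 1/12; Ximena 1/12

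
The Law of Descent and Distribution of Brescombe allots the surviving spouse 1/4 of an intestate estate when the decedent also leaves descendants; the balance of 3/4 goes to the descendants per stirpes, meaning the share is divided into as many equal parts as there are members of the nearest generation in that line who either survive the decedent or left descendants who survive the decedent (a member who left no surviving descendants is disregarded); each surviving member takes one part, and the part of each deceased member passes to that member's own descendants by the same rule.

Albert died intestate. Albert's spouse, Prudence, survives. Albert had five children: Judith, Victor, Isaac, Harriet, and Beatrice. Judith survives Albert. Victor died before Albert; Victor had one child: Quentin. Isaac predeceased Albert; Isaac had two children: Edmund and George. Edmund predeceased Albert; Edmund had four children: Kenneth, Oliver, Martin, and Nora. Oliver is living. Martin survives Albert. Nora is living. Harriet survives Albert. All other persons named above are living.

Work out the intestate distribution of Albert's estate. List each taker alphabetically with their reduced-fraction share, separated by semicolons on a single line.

Beatrice 3/20; George 3/40; Harriet 3/20; Judith 3/20; Kenneth 3/160; Martin 3/160; Nora 3/160; Oliver 3/160; Prudence 1/4; Quentin 3/20

Prudence, as surviving spouse, takes 1/4.
The remaining 3/4 passes to Albert's descendants per stirpes.
The 3/4 is divided into 5 equal shares of 3/20 among Judith, Victor, Isaac, Harriet, Beatrice.
Judith is living and takes 3/20.
Victor predeceased; the 3/20 allotted to Victor's branch passes to Victor's issue by representation.
Quentin is the sole taker at this level and receives the full 3/20.
Isaac predeceased; the 3/20 allotted to Isaac's branch passes to Isaac's issue by representation.
The 3/20 is divided into 2 equal shares of 3/40 among Edmund, George.
Edmund predeceased; the 3/40 allotted to Edmund's branch passes to Edmund's issue by representation.
The 3/40 is divided into 4 equal shares of 3/160 among Kenneth, Oliver, Martin, Nora.
Kenneth is living and takes 3/160.
Oliver is living and takes 3/160.
Martin is living and takes 3/160.
Nora is living and takes 3/160.
George is living and takes 3/40.
Harriet is living and takes 3/20.
Beatrice is living and takes 3/20.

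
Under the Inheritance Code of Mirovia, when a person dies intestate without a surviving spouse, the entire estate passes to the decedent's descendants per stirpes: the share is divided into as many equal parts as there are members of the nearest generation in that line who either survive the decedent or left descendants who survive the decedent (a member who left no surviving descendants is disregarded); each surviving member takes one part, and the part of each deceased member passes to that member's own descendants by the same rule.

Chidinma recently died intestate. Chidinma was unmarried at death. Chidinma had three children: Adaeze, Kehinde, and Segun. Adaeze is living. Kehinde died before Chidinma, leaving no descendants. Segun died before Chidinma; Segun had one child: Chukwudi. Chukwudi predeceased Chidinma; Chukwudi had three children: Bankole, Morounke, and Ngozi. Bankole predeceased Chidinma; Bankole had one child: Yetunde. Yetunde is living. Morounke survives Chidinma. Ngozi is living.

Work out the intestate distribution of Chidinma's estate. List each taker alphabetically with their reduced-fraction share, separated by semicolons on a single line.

Adaeze 1/2; Morounke 1/6; Ngozi 1/6; Yetunde 1/6

There is no surviving spouse, so the entire estate passes to Chidinma's descendants per stirpes.
Kehinde left no surviving issue, so that branch lapses and is disregarded.
The estate is divided into 2 equal shares of 1/2 among Adaeze, Segun.
Adaeze is living and takes 1/2.
Segun predeceased; the 1/2 allotted to Segun's branch passes to Segun's issue by representation.
Chukwudi's line is the sole branch at this level, so the full 1/2 passes to Chukwudi's issue by representation.
The 1/2 is divided into 3 equal shares of 1/6 among Bankole, Morounke, Ngozi.
Bankole predeceased; the 1/6 allotted to Bankole's branch passes to Bankole's issue by representation.
Yetunde is the sole taker at this level and receives the full 1/6.
Morounke is living and takes 1/6.
Ngozi is living and takes 1/6.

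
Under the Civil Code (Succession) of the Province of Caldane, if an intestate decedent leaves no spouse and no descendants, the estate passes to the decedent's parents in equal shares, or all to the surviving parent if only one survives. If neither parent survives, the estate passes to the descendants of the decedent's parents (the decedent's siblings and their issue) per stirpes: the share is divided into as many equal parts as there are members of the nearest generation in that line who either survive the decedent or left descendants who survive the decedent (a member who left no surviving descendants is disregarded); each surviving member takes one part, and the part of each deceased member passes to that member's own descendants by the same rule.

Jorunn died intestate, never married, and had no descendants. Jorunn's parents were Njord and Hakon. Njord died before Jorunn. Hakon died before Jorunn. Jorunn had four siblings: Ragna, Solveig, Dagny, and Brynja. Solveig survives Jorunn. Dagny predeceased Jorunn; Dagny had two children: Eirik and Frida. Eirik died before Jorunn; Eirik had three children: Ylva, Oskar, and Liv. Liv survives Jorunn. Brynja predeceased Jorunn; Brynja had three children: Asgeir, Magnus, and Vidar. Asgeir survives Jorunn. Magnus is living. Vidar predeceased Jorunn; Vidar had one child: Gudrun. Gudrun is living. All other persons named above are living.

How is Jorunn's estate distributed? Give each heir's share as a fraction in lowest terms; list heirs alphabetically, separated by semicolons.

Asgeir 1/12; Frida 1/8; Gudrun 1/12; Liv 1/24; Magnus 1/12; Oskar 1/24; Ragna 1/4; Solveig 1/4; Ylva 1/24

Neither parent survives and there are no descendants, so the estate passes to Jorunn's siblings and their issue per stirpes.
The estate is divided into 4 equal shares of 1/4 among Ragna, Solveig, Dagny, Brynja.
Ragna is living and takes 1/4.
Solveig is living and takes 1/4.
Dagny predeceased; the 1/4 allotted to Dagny's branch passes to Dagny's issue by representation.
The 1/4 is divided into 2 equal shares of 1/8 among Eirik, Frida.
Eirik predeceased; the 1/8 allotted to Eirik's branch passes to Eirik's issue by representation.
The 1/8 is divided into 3 equal shares of 1/24 among Ylva, Oskar, Liv.
Ylva is living and takes 1/24.
Oskar is living and takes 1/24.
Liv is living and takes 1/24.
Frida is living and takes 1/8.
Brynja predeceased; the 1/4 allotted to Brynja's branch passes to Brynja's issue by representation.
The 1/4 is divided into 3 equal shares of 1/12 among Asgeir, Magnus, Vidar.
Asgeir is living and takes 1/12.
Magnus is living and takes 1/12.
Vidar predeceased; the 1/12 allotted to Vidar's branch passes to Vidar's issue by representation.
Gudrun is the sole taker at this level and receives the full 1/12.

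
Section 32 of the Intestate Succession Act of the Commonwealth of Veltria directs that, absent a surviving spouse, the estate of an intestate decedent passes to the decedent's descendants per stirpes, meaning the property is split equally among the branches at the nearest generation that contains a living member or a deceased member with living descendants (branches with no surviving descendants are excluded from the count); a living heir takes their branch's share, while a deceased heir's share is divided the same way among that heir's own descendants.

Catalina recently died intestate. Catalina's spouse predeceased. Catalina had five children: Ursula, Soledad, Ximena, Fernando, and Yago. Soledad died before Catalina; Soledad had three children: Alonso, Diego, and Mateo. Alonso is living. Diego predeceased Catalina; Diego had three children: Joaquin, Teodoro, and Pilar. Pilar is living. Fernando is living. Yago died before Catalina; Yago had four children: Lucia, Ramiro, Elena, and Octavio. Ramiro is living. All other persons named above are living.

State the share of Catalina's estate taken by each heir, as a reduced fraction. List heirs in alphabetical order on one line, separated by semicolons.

There is no surviving spouse, so the entire estate passes to Catalina's descendants per stirpes.
The estate is divided into 5 equal shares of 1/5 among Ursula, Soledad, Ximena, Fernando, Yago.
Ursula is living and takes 1/5.
Soledad predeceased; the 1/5 allotted to Soledad's branch passes to Soledad's issue by representation.
The 1/5 is divided into 3 equal shares of 1/15 among Alonso, Diego, Mateo.
Alonso is living and takes 1/15.
Diego predeceased; the 1/15 allotted to Diego's branch passes to Diego's issue by representation.
The 1/15 is divided into 3 equal shares of 1/45 among Joaquin, Teodoro, Pilar.
Joaquin is living and takes 1/45.
Teodoro is living and takes 1/45.
Pilar is living and takes 1/45.
Mateo is living and takes 1/15.
Ximena is living and takes 1/5.
Fernando is living and takes 1/5.
Yago predeceased; the 1/5 allotted to Yago's branch passes to Yago's issue by representation.
The 1/5 is divided into 4 equal shares of 1/20 among Lucia, Ramiro, Elena, Octavio.
Lucia is living and takes 1/20.
Ramiro is living and takes 1/20.
Elena is living and takes 1/20.
Octavio is living and takes 1/20.

Alonso 1/15; Elena 1/20; Fernando 1/5; Joaquin 1/45; Lucia 1/20; Mateo 1/15; Octavio 1/20; Pilar 1/45; Ramiro 1/20; Teodoro 1/45; Ursula 1/5; Ximena 1/5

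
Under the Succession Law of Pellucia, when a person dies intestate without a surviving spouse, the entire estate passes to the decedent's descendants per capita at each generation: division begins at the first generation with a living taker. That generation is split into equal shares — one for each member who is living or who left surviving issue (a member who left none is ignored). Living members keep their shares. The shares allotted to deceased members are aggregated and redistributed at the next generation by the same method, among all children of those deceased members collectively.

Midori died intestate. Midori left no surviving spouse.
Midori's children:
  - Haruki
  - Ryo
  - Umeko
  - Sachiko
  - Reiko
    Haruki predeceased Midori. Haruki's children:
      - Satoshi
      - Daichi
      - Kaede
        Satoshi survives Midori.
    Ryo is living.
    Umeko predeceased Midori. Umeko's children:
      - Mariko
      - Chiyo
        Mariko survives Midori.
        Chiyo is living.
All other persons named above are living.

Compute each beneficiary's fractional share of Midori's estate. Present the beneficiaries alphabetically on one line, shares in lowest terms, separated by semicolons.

There is no surviving spouse, so the entire estate passes to Midori's descendants per capita at each generation.
At generation 1 (Haruki, Ryo, Umeko, Sachiko, Reiko) there are 5 shares of (1)/5 = 1/5 each.
Living: Ryo, Sachiko, and Reiko — each takes 1/5.
Deceased: Haruki and Umeko. Their combined 2/5 is pooled and carried to generation 2.
At generation 2 (Satoshi, Daichi, Kaede, Mariko, Chiyo) there are 5 shares of (2/5)/5 = 2/25 each.
Living: Satoshi, Daichi, Kaede, Mariko, and Chiyo — each takes 2/25.

Chiyo 2/25; Daichi 2/25; Kaede 2/25; Mariko 2/25; Reiko 1/5; Ryo 1/5; Sachiko 1/5; Satoshi 2/25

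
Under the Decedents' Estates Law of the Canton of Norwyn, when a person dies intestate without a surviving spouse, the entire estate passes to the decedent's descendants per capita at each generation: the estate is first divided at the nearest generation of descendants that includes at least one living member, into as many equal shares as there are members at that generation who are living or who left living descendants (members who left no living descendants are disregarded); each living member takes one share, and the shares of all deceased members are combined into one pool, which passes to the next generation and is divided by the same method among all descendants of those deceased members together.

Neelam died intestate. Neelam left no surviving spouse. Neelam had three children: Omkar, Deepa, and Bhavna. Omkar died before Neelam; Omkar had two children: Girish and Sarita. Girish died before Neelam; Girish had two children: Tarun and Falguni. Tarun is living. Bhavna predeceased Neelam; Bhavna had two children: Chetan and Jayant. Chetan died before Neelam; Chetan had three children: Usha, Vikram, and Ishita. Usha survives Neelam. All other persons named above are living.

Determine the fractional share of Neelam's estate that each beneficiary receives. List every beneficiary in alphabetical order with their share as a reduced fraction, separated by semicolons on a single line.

There is no surviving spouse, so the entire estate passes to Neelam's descendants per capita at each generation.
At generation 1 (Omkar, Deepa, Bhavna) there are 3 shares of (1)/3 = 1/3 each.
Living: Deepa — each takes 1/3.
Deceased: Omkar and Bhavna. Their combined 2/3 is pooled and carried to generation 2.
At generation 2 (Girish, Sarita, Chetan, Jayant) there are 4 shares of (2/3)/4 = 1/6 each.
Living: Sarita and Jayant — each takes 1/6.
Deceased: Girish and Chetan. Their combined 1/3 is pooled and carried to generation 3.
At generation 3 (Tarun, Falguni, Usha, Vikram, Ishita) there are 5 shares of (1/3)/5 = 1/15 each.
Living: Tarun, Falguni, Usha, Vikram, and Ishita — each takes 1/15.

Deepa 1/3; Falguni 1/15; Ishita 1/15; Jayant 1/6; Sarita 1/6; Tarun 1/15; Usha 1/15; Vikram 1/15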